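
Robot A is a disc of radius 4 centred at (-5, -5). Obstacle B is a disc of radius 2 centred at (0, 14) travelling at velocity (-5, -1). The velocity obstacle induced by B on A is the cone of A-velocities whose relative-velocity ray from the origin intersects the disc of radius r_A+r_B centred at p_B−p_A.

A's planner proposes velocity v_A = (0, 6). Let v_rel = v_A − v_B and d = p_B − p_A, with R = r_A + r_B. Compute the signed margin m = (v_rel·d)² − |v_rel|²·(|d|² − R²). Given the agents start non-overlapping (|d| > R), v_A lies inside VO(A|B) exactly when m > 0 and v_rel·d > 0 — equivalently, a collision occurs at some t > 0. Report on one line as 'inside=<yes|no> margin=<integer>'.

d = (5, 19),  |d|² = 386;  R = 4+2 = 6,  c = 386−6² = 350
v_rel = (5, 7),  |v_rel|² = 74;  v_rel·d = (5)·(5) + (7)·(19) = 158
74·t² − 316·t + 350 = 0  ⇒  m = 158² − 74·350 = -936
m = -936 < 0,  v_rel·d = 158 > 0  ⇒  outside

inside=no margin=-936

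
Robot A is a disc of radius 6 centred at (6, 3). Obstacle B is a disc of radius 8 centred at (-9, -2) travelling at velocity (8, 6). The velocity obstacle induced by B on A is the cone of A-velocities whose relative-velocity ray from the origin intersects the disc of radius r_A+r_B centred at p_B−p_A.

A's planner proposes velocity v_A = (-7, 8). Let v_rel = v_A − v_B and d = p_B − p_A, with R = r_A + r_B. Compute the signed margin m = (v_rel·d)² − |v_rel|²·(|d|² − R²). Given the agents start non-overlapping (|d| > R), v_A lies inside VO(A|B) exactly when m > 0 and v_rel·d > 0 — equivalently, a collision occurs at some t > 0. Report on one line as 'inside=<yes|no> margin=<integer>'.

d = (-15, -5),  |d|² = 250;  R = 6+8 = 14,  c = 250−14² = 54
v_rel = (-15, 2),  |v_rel|² = 229;  v_rel·d = (-15)·(-15) + (2)·(-5) = 215
229·t² − 430·t + 54 = 0  ⇒  m = 215² − 229·54 = 33859
m = 33859 > 0,  v_rel·d = 215 > 0  ⇒  inside

inside=yes margin=33859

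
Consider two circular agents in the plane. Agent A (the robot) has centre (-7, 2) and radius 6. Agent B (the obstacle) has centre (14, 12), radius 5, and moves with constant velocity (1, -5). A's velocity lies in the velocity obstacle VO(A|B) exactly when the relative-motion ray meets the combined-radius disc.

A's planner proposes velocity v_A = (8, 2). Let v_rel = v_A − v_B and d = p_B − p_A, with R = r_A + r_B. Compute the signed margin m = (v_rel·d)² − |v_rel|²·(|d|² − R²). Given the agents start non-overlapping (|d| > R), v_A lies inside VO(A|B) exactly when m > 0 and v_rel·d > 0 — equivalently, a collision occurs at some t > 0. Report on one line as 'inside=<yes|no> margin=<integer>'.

d = (21, 10),  |d|² = 541;  R = 6+5 = 11,  c = 541−11² = 420
v_rel = (7, 7),  |v_rel|² = 98;  v_rel·d = (7)·(21) + (7)·(10) = 217
98·t² − 434·t + 420 = 0  ⇒  m = 217² − 98·420 = 5929
m = 5929 > 0,  v_rel·d = 217 > 0  ⇒  inside

inside=yes margin=5929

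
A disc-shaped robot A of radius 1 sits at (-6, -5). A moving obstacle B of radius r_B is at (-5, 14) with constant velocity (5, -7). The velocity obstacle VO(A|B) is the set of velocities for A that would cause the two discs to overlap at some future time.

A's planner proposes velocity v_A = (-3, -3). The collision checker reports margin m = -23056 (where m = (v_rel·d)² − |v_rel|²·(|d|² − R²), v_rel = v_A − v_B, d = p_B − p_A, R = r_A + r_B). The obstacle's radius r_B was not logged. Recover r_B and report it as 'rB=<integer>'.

m = -23056
d = (1, 19);  v_rel = (-8, 4),  |v_rel|² = 80
v_rel×d = (-8)·(19) − (4)·(1) = -156
since m = R²·80 − (-156)²:  R² = (24336 + -23056) / 80 = 16
R = √16 = 4  ⇒  r_B = 4 − 1 = 3

rB=3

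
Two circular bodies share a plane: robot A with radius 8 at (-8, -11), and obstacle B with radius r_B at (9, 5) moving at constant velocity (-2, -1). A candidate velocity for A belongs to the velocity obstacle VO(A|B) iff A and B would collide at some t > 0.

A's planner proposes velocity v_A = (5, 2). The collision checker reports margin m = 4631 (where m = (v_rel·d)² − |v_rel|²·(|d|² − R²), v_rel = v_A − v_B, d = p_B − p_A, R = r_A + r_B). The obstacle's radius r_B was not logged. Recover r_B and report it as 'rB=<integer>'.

m = 4631
d = (17, 16);  v_rel = (7, 3),  |v_rel|² = 58
v_rel×d = (7)·(16) − (3)·(17) = 61
since m = R²·58 − 61²:  R² = (3721 + 4631) / 58 = 144
R = √144 = 12  ⇒  r_B = 12 − 8 = 4

rB=4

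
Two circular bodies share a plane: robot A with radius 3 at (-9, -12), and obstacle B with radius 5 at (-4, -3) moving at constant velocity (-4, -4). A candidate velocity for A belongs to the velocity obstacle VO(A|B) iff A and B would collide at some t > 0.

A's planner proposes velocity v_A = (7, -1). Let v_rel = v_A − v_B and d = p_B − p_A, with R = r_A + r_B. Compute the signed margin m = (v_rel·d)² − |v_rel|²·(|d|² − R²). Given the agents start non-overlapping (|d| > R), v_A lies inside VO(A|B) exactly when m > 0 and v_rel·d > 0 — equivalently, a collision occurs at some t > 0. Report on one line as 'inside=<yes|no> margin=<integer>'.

d = (5, 9),  |d|² = 106;  R = 3+5 = 8,  c = 106−8² = 42
v_rel = (11, 3),  |v_rel|² = 130;  v_rel·d = (11)·(5) + (3)·(9) = 82
130·t² − 164·t + 42 = 0  ⇒  m = 82² − 130·42 = 1264
m = 1264 > 0,  v_rel·d = 82 > 0  ⇒  inside

inside=yes margin=1264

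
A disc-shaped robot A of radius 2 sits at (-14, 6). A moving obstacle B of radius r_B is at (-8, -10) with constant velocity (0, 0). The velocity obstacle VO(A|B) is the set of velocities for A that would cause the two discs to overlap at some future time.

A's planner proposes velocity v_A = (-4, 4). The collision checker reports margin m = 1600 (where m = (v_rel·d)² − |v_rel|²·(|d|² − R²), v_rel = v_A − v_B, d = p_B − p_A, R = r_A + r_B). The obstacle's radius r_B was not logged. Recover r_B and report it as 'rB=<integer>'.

m = 1600
d = (6, -16);  v_rel = (-4, 4),  |v_rel|² = 32
v_rel×d = (-4)·(-16) − (4)·(6) = 40
since m = R²·32 − 40²:  R² = (1600 + 1600) / 32 = 100
R = √100 = 10  ⇒  r_B = 10 − 2 = 8

rB=8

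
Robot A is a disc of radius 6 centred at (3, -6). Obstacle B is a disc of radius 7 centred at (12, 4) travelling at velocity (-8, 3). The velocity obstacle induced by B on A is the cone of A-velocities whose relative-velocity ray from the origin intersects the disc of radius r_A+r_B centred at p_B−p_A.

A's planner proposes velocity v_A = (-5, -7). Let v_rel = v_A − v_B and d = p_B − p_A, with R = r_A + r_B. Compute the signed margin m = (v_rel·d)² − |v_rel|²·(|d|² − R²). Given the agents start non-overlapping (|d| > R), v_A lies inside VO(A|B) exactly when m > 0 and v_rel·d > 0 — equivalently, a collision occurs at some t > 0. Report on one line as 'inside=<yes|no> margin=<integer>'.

d = (9, 10),  |d|² = 181;  R = 6+7 = 13,  c = 181−13² = 12
v_rel = (3, -10),  |v_rel|² = 109;  v_rel·d = (3)·(9) + (-10)·(10) = -73
109·t² + 146·t + 12 = 0  ⇒  m = (-73)² − 109·12 = 4021
m = 4021 > 0,  v_rel·d = -73 < 0  ⇒  outside

inside=no margin=4021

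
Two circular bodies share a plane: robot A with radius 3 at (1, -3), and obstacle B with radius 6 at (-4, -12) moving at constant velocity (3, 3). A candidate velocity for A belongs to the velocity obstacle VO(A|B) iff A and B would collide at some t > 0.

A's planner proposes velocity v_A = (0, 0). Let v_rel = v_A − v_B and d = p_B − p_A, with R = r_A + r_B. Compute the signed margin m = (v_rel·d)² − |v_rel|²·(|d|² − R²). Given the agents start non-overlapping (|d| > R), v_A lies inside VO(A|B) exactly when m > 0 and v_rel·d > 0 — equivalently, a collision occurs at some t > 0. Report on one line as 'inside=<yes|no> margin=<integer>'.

d = (-5, -9),  |d|² = 106;  R = 3+6 = 9,  c = 106−9² = 25
v_rel = (-3, -3),  |v_rel|² = 18;  v_rel·d = (-3)·(-5) + (-3)·(-9) = 42
18·t² − 84·t + 25 = 0  ⇒  m = 42² − 18·25 = 1314
m = 1314 > 0,  v_rel·d = 42 > 0  ⇒  inside

inside=yes margin=1314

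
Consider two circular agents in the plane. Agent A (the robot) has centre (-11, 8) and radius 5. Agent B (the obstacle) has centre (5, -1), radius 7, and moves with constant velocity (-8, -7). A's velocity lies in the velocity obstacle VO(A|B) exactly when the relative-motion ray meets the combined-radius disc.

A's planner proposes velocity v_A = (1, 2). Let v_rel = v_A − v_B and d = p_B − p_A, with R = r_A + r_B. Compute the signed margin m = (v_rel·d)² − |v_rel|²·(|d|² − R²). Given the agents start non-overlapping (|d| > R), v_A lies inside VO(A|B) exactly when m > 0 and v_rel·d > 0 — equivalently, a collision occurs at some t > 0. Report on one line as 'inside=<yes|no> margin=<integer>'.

d = (16, -9),  |d|² = 337;  R = 5+7 = 12,  c = 337−12² = 193
v_rel = (9, 9),  |v_rel|² = 162;  v_rel·d = (9)·(16) + (9)·(-9) = 63
162·t² − 126·t + 193 = 0  ⇒  m = 63² − 162·193 = -27297
m = -27297 < 0,  v_rel·d = 63 > 0  ⇒  outside

inside=no margin=-27297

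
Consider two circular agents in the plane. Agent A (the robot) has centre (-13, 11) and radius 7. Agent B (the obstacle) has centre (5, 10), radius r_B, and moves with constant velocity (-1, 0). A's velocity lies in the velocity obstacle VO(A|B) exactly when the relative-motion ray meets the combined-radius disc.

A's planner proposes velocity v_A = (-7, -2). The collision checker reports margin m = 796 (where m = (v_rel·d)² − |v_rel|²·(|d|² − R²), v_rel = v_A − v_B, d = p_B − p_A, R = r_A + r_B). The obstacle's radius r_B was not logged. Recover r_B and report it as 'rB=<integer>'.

m = 796
d = (18, -1);  v_rel = (-6, -2),  |v_rel|² = 40
v_rel×d = (-6)·(-1) − (-2)·(18) = 42
since m = R²·40 − 42²:  R² = (1764 + 796) / 40 = 64
R = √64 = 8  ⇒  r_B = 8 − 7 = 1

rB=1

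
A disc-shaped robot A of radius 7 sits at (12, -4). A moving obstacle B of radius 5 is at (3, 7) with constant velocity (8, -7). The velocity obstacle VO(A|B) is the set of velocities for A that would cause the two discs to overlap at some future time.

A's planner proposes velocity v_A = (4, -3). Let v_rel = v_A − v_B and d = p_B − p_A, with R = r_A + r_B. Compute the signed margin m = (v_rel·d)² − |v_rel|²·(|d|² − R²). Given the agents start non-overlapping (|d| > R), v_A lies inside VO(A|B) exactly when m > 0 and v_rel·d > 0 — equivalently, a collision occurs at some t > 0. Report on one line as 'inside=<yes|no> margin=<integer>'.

d = (-9, 11),  |d|² = 202;  R = 7+5 = 12,  c = 202−12² = 58
v_rel = (-4, 4),  |v_rel|² = 32;  v_rel·d = (-4)·(-9) + (4)·(11) = 80
32·t² − 160·t + 58 = 0  ⇒  m = 80² − 32·58 = 4544
m = 4544 > 0,  v_rel·d = 80 > 0  ⇒  inside

inside=yes margin=4544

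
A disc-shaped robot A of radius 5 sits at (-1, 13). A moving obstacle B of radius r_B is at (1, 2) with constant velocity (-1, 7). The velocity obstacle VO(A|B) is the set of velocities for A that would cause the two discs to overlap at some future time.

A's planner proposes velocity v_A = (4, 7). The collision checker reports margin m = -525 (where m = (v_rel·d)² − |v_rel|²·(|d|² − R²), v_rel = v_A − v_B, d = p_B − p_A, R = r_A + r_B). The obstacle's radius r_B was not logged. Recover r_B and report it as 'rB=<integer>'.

m = -525
d = (2, -11);  v_rel = (5, 0),  |v_rel|² = 25
v_rel×d = (5)·(-11) − (0)·(2) = -55
since m = R²·25 − (-55)²:  R² = (3025 + -525) / 25 = 100
R = √100 = 10  ⇒  r_B = 10 − 5 = 5

rB=5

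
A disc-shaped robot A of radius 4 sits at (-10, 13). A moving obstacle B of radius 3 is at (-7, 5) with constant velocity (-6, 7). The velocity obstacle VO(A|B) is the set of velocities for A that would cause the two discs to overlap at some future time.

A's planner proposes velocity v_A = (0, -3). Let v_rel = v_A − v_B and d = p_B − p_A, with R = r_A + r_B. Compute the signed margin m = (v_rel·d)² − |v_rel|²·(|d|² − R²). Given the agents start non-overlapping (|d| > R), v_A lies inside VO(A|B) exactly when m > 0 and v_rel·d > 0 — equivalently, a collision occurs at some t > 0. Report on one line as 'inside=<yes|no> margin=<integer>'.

d = (3, -8),  |d|² = 73;  R = 4+3 = 7,  c = 73−7² = 24
v_rel = (6, -10),  |v_rel|² = 136;  v_rel·d = (6)·(3) + (-10)·(-8) = 98
136·t² − 196·t + 24 = 0  ⇒  m = 98² − 136·24 = 6340
m = 6340 > 0,  v_rel·d = 98 > 0  ⇒  inside

inside=yes margin=6340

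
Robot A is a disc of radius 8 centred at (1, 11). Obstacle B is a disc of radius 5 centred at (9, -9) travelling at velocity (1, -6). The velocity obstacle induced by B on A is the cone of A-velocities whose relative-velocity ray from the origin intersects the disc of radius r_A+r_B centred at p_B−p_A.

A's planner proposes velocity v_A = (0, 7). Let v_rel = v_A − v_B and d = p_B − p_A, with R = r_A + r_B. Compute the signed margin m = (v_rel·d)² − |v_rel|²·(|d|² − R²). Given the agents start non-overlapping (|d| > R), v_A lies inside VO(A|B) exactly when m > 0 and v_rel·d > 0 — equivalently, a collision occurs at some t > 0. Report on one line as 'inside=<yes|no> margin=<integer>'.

d = (8, -20),  |d|² = 464;  R = 8+5 = 13,  c = 464−13² = 295
v_rel = (-1, 13),  |v_rel|² = 170;  v_rel·d = (-1)·(8) + (13)·(-20) = -268
170·t² + 536·t + 295 = 0  ⇒  m = (-268)² − 170·295 = 21674
m = 21674 > 0,  v_rel·d = -268 < 0  ⇒  outside

inside=no margin=21674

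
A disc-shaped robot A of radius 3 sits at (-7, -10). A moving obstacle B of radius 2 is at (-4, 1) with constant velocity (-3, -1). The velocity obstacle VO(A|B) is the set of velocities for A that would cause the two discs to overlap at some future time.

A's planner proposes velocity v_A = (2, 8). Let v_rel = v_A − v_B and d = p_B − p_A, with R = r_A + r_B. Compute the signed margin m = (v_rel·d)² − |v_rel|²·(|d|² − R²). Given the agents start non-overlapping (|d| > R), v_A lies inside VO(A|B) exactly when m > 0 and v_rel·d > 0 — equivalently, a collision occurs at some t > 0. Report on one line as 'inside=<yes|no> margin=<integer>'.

d = (3, 11),  |d|² = 130;  R = 3+2 = 5,  c = 130−5² = 105
v_rel = (5, 9),  |v_rel|² = 106;  v_rel·d = (5)·(3) + (9)·(11) = 114
106·t² − 228·t + 105 = 0  ⇒  m = 114² − 106·105 = 1866
m = 1866 > 0,  v_rel·d = 114 > 0  ⇒  inside

inside=yes margin=1866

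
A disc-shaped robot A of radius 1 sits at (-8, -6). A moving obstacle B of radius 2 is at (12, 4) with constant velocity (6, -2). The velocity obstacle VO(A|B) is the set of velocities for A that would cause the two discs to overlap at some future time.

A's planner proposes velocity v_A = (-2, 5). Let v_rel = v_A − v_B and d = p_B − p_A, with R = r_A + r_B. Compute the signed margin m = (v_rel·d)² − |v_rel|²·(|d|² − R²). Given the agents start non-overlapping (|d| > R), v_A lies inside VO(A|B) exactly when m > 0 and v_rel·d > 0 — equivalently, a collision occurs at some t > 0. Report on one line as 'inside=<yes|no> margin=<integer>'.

d = (20, 10),  |d|² = 500;  R = 1+2 = 3,  c = 500−3² = 491
v_rel = (-8, 7),  |v_rel|² = 113;  v_rel·d = (-8)·(20) + (7)·(10) = -90
113·t² + 180·t + 491 = 0  ⇒  m = (-90)² − 113·491 = -47383
m = -47383 < 0,  v_rel·d = -90 < 0  ⇒  outside

inside=no margin=-47383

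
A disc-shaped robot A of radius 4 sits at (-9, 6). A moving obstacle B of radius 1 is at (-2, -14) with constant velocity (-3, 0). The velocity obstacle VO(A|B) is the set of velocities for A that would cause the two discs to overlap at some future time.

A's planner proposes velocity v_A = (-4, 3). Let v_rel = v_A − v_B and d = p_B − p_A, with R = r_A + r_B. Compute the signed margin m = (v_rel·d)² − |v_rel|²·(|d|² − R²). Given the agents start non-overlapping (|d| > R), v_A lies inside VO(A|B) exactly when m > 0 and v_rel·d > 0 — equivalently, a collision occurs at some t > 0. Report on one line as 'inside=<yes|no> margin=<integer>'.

d = (7, -20),  |d|² = 449;  R = 4+1 = 5,  c = 449−5² = 424
v_rel = (-1, 3),  |v_rel|² = 10;  v_rel·d = (-1)·(7) + (3)·(-20) = -67
10·t² + 134·t + 424 = 0  ⇒  m = (-67)² − 10·424 = 249
m = 249 > 0,  v_rel·d = -67 < 0  ⇒  outside

inside=no margin=249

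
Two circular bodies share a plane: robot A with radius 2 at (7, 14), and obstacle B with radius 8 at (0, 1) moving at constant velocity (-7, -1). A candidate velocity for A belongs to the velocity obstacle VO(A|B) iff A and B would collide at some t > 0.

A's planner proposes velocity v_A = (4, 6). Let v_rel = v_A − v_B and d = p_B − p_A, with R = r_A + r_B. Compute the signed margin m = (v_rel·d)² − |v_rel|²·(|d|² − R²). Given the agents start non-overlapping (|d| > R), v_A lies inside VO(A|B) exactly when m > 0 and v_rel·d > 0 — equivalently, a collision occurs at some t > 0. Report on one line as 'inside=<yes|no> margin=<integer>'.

d = (-7, -13),  |d|² = 218;  R = 2+8 = 10,  c = 218−10² = 118
v_rel = (11, 7),  |v_rel|² = 170;  v_rel·d = (11)·(-7) + (7)·(-13) = -168
170·t² + 336·t + 118 = 0  ⇒  m = (-168)² − 170·118 = 8164
m = 8164 > 0,  v_rel·d = -168 < 0  ⇒  outside

inside=no margin=8164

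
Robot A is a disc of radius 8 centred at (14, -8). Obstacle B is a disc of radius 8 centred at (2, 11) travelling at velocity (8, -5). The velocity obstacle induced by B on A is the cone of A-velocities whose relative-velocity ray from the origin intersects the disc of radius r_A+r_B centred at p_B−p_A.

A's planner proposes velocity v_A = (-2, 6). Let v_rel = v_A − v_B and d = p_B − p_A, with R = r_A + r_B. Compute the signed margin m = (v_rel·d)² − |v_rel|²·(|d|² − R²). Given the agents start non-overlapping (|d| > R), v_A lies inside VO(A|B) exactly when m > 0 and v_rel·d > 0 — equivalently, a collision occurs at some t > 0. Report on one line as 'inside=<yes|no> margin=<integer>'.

d = (-12, 19),  |d|² = 505;  R = 8+8 = 16,  c = 505−16² = 249
v_rel = (-10, 11),  |v_rel|² = 221;  v_rel·d = (-10)·(-12) + (11)·(19) = 329
221·t² − 658·t + 249 = 0  ⇒  m = 329² − 221·249 = 53212
m = 53212 > 0,  v_rel·d = 329 > 0  ⇒  inside

inside=yes margin=53212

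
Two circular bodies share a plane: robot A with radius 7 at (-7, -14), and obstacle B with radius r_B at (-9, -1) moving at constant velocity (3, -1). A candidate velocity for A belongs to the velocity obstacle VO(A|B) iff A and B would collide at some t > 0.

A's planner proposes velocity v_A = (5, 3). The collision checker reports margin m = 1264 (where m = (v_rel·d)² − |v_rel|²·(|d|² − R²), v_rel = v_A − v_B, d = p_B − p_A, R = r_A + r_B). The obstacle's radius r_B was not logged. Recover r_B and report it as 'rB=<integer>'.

m = 1264
d = (-2, 13);  v_rel = (2, 4),  |v_rel|² = 20
v_rel×d = (2)·(13) − (4)·(-2) = 34
since m = R²·20 − 34²:  R² = (1156 + 1264) / 20 = 121
R = √121 = 11  ⇒  r_B = 11 − 7 = 4

rB=4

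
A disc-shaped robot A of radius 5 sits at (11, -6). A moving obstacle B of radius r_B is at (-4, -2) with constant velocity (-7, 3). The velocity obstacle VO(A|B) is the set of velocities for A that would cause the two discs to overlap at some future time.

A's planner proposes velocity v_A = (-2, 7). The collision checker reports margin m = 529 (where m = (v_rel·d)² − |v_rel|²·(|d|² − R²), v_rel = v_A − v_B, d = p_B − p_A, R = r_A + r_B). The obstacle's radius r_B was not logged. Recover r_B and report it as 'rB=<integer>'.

m = 529
d = (-15, 4);  v_rel = (5, 4),  |v_rel|² = 41
v_rel×d = (5)·(4) − (4)·(-15) = 80
since m = R²·41 − 80²:  R² = (6400 + 529) / 41 = 169
R = √169 = 13  ⇒  r_B = 13 − 5 = 8

rB=8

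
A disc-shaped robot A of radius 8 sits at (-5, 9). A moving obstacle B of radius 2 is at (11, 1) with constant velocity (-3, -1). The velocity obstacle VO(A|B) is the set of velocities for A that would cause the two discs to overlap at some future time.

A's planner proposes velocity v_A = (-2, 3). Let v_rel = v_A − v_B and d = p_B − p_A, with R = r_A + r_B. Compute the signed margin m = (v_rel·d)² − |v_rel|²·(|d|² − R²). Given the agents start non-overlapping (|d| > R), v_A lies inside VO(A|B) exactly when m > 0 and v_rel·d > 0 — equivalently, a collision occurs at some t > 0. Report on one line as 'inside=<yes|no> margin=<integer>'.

d = (16, -8),  |d|² = 320;  R = 8+2 = 10,  c = 320−10² = 220
v_rel = (1, 4),  |v_rel|² = 17;  v_rel·d = (1)·(16) + (4)·(-8) = -16
17·t² + 32·t + 220 = 0  ⇒  m = (-16)² − 17·220 = -3484
m = -3484 < 0,  v_rel·d = -16 < 0  ⇒  outside

inside=no margin=-3484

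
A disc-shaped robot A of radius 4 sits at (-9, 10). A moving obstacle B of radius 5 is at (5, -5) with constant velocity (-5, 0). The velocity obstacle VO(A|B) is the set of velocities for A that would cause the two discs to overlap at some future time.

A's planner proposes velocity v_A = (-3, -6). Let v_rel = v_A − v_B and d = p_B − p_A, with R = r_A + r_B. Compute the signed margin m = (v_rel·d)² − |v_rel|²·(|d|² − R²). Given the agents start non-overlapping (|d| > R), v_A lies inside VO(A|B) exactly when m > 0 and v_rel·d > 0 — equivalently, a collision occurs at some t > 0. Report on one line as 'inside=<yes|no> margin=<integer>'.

d = (14, -15),  |d|² = 421;  R = 4+5 = 9,  c = 421−9² = 340
v_rel = (2, -6),  |v_rel|² = 40;  v_rel·d = (2)·(14) + (-6)·(-15) = 118
40·t² − 236·t + 340 = 0  ⇒  m = 118² − 40·340 = 324
m = 324 > 0,  v_rel·d = 118 > 0  ⇒  inside

inside=yes margin=324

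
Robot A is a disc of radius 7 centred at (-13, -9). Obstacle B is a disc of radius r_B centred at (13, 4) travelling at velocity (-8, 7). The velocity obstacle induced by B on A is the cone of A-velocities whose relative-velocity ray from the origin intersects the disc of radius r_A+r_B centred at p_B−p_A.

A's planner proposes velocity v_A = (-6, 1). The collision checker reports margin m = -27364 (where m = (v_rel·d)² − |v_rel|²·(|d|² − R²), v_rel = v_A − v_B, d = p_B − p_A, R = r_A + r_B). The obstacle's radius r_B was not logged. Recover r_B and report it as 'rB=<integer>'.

m = -27364
d = (26, 13);  v_rel = (2, -6),  |v_rel|² = 40
v_rel×d = (2)·(13) − (-6)·(26) = 182
since m = R²·40 − 182²:  R² = (33124 + -27364) / 40 = 144
R = √144 = 12  ⇒  r_B = 12 − 7 = 5

rB=5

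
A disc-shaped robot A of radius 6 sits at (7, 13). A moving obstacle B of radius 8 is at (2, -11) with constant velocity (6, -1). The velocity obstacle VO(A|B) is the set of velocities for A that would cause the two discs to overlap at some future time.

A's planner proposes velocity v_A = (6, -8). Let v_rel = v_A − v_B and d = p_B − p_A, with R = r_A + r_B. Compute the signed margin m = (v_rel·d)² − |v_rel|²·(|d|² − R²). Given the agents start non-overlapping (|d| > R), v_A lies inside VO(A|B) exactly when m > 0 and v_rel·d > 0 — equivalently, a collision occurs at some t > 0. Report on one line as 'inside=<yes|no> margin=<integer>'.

d = (-5, -24),  |d|² = 601;  R = 6+8 = 14,  c = 601−14² = 405
v_rel = (0, -7),  |v_rel|² = 49;  v_rel·d = (0)·(-5) + (-7)·(-24) = 168
49·t² − 336·t + 405 = 0  ⇒  m = 168² − 49·405 = 8379
m = 8379 > 0,  v_rel·d = 168 > 0  ⇒  inside

inside=yes margin=8379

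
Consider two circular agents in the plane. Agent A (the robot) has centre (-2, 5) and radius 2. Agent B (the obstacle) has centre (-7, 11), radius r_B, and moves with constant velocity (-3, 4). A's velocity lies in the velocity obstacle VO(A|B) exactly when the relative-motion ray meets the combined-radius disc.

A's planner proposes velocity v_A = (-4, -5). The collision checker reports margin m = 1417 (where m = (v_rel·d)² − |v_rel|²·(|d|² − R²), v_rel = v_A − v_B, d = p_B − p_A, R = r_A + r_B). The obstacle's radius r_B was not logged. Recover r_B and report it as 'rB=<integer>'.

m = 1417
d = (-5, 6);  v_rel = (-1, -9),  |v_rel|² = 82
v_rel×d = (-1)·(6) − (-9)·(-5) = -51
since m = R²·82 − (-51)²:  R² = (2601 + 1417) / 82 = 49
R = √49 = 7  ⇒  r_B = 7 − 2 = 5

rB=5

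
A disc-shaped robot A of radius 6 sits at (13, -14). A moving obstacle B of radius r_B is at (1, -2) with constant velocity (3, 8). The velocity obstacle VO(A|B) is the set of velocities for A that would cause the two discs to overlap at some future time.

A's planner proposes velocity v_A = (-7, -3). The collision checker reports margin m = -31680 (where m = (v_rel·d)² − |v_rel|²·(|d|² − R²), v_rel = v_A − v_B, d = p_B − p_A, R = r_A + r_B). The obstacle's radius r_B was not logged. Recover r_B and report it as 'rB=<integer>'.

m = -31680
d = (-12, 12);  v_rel = (-10, -11),  |v_rel|² = 221
v_rel×d = (-10)·(12) − (-11)·(-12) = -252
since m = R²·221 − (-252)²:  R² = (63504 + -31680) / 221 = 144
R = √144 = 12  ⇒  r_B = 12 − 6 = 6

rB=6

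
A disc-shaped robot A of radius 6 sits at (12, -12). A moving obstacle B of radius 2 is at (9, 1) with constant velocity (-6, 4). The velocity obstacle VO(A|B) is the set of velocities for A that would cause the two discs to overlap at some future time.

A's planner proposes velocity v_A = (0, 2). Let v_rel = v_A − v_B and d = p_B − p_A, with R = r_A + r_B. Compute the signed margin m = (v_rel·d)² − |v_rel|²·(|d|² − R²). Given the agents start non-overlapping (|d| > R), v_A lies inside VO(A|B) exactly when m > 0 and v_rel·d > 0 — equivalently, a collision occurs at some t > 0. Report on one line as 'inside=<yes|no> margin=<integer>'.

d = (-3, 13),  |d|² = 178;  R = 6+2 = 8,  c = 178−8² = 114
v_rel = (6, -2),  |v_rel|² = 40;  v_rel·d = (6)·(-3) + (-2)·(13) = -44
40·t² + 88·t + 114 = 0  ⇒  m = (-44)² − 40·114 = -2624
m = -2624 < 0,  v_rel·d = -44 < 0  ⇒  outside

inside=no margin=-2624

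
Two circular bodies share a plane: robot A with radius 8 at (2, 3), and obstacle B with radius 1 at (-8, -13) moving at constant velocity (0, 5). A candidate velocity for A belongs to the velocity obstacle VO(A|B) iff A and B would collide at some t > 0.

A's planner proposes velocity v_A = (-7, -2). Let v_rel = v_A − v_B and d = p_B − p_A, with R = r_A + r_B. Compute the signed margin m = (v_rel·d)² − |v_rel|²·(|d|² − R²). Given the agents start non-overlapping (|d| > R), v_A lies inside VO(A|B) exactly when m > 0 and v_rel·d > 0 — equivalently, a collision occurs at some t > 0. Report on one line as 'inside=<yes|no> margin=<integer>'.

d = (-10, -16),  |d|² = 356;  R = 8+1 = 9,  c = 356−9² = 275
v_rel = (-7, -7),  |v_rel|² = 98;  v_rel·d = (-7)·(-10) + (-7)·(-16) = 182
98·t² − 364·t + 275 = 0  ⇒  m = 182² − 98·275 = 6174
m = 6174 > 0,  v_rel·d = 182 > 0  ⇒  inside

inside=yes margin=6174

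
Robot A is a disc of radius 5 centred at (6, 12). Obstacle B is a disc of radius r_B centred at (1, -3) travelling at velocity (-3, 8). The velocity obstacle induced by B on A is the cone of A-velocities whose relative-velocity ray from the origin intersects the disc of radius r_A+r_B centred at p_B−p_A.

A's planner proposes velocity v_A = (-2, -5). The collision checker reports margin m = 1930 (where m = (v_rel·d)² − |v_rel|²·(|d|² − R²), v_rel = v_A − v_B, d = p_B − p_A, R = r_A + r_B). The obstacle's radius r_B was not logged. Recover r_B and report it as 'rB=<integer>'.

m = 1930
d = (-5, -15);  v_rel = (1, -13),  |v_rel|² = 170
v_rel×d = (1)·(-15) − (-13)·(-5) = -80
since m = R²·170 − (-80)²:  R² = (6400 + 1930) / 170 = 49
R = √49 = 7  ⇒  r_B = 7 − 5 = 2

rB=2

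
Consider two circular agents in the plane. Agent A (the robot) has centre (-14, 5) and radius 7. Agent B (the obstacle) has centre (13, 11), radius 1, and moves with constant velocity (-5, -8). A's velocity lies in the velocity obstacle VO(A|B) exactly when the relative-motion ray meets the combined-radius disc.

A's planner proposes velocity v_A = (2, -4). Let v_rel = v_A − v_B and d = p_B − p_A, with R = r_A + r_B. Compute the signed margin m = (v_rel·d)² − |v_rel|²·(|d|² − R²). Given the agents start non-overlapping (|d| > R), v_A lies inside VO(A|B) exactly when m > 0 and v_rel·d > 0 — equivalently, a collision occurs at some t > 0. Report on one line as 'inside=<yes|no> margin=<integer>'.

d = (27, 6),  |d|² = 765;  R = 7+1 = 8,  c = 765−8² = 701
v_rel = (7, 4),  |v_rel|² = 65;  v_rel·d = (7)·(27) + (4)·(6) = 213
65·t² − 426·t + 701 = 0  ⇒  m = 213² − 65·701 = -196
m = -196 < 0,  v_rel·d = 213 > 0  ⇒  outside

inside=no margin=-196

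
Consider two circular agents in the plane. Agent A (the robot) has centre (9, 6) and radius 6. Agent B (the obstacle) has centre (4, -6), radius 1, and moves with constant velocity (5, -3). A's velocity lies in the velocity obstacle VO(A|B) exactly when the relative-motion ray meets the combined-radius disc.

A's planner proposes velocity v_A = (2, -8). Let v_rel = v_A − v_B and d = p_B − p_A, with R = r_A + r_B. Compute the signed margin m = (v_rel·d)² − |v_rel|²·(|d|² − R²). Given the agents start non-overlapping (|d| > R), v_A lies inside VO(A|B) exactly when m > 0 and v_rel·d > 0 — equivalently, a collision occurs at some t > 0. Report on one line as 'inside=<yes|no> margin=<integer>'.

d = (-5, -12),  |d|² = 169;  R = 6+1 = 7,  c = 169−7² = 120
v_rel = (-3, -5),  |v_rel|² = 34;  v_rel·d = (-3)·(-5) + (-5)·(-12) = 75
34·t² − 150·t + 120 = 0  ⇒  m = 75² − 34·120 = 1545
m = 1545 > 0,  v_rel·d = 75 > 0  ⇒  inside

inside=yes margin=1545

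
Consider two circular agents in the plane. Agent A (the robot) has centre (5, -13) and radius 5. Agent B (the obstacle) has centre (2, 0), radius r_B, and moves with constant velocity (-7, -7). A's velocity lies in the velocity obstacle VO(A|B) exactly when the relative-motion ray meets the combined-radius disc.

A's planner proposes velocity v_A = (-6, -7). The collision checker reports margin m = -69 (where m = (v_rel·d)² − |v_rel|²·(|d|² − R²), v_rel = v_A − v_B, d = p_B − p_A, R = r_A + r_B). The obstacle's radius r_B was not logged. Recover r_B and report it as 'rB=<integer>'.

m = -69
d = (-3, 13);  v_rel = (1, 0),  |v_rel|² = 1
v_rel×d = (1)·(13) − (0)·(-3) = 13
since m = R²·1 − 13²:  R² = (169 + -69) / 1 = 100
R = √100 = 10  ⇒  r_B = 10 − 5 = 5

rB=5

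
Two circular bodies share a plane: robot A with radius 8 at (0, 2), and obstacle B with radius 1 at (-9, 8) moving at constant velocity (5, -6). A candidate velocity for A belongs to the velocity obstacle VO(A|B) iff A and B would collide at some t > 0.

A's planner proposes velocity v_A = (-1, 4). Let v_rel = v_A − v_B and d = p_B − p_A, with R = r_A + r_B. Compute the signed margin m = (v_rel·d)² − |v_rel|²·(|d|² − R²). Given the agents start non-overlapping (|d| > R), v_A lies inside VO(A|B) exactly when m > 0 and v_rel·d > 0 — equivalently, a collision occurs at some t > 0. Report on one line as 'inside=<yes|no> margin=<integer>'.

d = (-9, 6),  |d|² = 117;  R = 8+1 = 9,  c = 117−9² = 36
v_rel = (-6, 10),  |v_rel|² = 136;  v_rel·d = (-6)·(-9) + (10)·(6) = 114
136·t² − 228·t + 36 = 0  ⇒  m = 114² − 136·36 = 8100
m = 8100 > 0,  v_rel·d = 114 > 0  ⇒  inside

inside=yes margin=8100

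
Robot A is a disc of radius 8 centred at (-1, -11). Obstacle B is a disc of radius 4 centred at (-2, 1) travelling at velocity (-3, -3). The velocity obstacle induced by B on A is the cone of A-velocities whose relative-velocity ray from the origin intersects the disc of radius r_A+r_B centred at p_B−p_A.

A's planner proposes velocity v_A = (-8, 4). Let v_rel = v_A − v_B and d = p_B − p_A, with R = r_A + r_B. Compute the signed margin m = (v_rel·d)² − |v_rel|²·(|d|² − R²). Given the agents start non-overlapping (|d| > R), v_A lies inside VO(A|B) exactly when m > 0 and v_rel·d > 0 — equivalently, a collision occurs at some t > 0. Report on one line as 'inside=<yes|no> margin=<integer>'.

d = (-1, 12),  |d|² = 145;  R = 8+4 = 12,  c = 145−12² = 1
v_rel = (-5, 7),  |v_rel|² = 74;  v_rel·d = (-5)·(-1) + (7)·(12) = 89
74·t² − 178·t + 1 = 0  ⇒  m = 89² − 74·1 = 7847
m = 7847 > 0,  v_rel·d = 89 > 0  ⇒  inside

inside=yes margin=7847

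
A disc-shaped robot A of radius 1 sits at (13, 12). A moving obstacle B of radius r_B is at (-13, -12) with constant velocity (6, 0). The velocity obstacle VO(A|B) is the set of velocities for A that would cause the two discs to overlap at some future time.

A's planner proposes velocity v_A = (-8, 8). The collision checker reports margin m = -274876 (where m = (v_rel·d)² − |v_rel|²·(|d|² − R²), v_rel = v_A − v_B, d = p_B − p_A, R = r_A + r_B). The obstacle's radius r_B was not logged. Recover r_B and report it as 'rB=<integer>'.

m = -274876
d = (-26, -24);  v_rel = (-14, 8),  |v_rel|² = 260
v_rel×d = (-14)·(-24) − (8)·(-26) = 544
since m = R²·260 − 544²:  R² = (295936 + -274876) / 260 = 81
R = √81 = 9  ⇒  r_B = 9 − 1 = 8

rB=8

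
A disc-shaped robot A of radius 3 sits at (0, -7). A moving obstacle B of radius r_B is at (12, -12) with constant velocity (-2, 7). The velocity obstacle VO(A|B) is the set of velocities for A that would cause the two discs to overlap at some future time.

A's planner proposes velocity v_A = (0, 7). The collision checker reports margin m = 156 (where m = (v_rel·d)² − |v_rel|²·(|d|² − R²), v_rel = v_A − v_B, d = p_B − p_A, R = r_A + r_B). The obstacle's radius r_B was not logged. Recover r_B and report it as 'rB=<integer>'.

m = 156
d = (12, -5);  v_rel = (2, 0),  |v_rel|² = 4
v_rel×d = (2)·(-5) − (0)·(12) = -10
since m = R²·4 − (-10)²:  R² = (100 + 156) / 4 = 64
R = √64 = 8  ⇒  r_B = 8 − 3 = 5

rB=5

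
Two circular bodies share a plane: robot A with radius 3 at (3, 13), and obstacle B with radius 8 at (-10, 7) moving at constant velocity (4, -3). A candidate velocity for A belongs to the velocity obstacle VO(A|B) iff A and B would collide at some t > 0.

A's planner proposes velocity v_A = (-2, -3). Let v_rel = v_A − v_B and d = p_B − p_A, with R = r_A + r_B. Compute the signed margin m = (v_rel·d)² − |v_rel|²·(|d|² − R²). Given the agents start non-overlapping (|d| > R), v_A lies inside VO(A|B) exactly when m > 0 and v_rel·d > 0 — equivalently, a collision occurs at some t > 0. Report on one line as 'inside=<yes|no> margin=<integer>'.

d = (-13, -6),  |d|² = 205;  R = 3+8 = 11,  c = 205−11² = 84
v_rel = (-6, 0),  |v_rel|² = 36;  v_rel·d = (-6)·(-13) + (0)·(-6) = 78
36·t² − 156·t + 84 = 0  ⇒  m = 78² − 36·84 = 3060
m = 3060 > 0,  v_rel·d = 78 > 0  ⇒  inside

inside=yes margin=3060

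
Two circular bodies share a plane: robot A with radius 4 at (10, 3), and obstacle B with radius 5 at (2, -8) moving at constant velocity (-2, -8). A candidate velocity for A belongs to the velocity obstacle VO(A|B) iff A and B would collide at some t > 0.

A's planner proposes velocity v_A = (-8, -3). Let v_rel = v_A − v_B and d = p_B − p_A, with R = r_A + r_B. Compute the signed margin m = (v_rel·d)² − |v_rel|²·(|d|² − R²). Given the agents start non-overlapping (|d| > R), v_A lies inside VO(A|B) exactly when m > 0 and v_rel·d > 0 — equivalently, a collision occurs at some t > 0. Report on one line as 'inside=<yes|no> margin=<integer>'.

d = (-8, -11),  |d|² = 185;  R = 4+5 = 9,  c = 185−9² = 104
v_rel = (-6, 5),  |v_rel|² = 61;  v_rel·d = (-6)·(-8) + (5)·(-11) = -7
61·t² + 14·t + 104 = 0  ⇒  m = (-7)² − 61·104 = -6295
m = -6295 < 0,  v_rel·d = -7 < 0  ⇒  outside

inside=no margin=-6295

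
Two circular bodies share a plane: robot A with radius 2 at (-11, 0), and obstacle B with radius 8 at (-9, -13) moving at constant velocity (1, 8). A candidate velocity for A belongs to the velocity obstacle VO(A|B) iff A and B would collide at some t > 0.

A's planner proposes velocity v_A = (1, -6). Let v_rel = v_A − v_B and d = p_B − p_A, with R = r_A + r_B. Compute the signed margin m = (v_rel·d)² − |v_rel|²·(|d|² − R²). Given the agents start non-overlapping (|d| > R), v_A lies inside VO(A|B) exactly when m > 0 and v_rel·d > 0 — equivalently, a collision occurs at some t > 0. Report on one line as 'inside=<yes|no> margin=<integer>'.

d = (2, -13),  |d|² = 173;  R = 2+8 = 10,  c = 173−10² = 73
v_rel = (0, -14),  |v_rel|² = 196;  v_rel·d = (0)·(2) + (-14)·(-13) = 182
196·t² − 364·t + 73 = 0  ⇒  m = 182² − 196·73 = 18816
m = 18816 > 0,  v_rel·d = 182 > 0  ⇒  inside

inside=yes margin=18816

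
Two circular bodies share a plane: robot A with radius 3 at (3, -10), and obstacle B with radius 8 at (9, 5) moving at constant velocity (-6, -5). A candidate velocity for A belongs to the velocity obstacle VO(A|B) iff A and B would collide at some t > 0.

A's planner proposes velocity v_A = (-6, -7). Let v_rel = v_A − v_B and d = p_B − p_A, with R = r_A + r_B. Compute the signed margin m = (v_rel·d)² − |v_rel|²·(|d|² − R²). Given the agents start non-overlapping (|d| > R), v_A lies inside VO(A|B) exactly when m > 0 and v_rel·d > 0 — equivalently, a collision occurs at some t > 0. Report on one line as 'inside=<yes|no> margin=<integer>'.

d = (6, 15),  |d|² = 261;  R = 3+8 = 11,  c = 261−11² = 140
v_rel = (0, -2),  |v_rel|² = 4;  v_rel·d = (0)·(6) + (-2)·(15) = -30
4·t² + 60·t + 140 = 0  ⇒  m = (-30)² − 4·140 = 340
m = 340 > 0,  v_rel·d = -30 < 0  ⇒  outside

inside=no margin=340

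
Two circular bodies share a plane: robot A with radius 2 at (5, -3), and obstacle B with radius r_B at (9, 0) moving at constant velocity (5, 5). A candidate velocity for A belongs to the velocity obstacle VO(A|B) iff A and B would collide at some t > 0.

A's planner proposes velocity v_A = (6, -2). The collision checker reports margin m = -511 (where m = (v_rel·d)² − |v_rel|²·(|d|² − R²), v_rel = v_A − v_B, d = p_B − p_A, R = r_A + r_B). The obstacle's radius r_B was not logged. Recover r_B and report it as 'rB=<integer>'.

m = -511
d = (4, 3);  v_rel = (1, -7),  |v_rel|² = 50
v_rel×d = (1)·(3) − (-7)·(4) = 31
since m = R²·50 − 31²:  R² = (961 + -511) / 50 = 9
R = √9 = 3  ⇒  r_B = 3 − 2 = 1

rB=1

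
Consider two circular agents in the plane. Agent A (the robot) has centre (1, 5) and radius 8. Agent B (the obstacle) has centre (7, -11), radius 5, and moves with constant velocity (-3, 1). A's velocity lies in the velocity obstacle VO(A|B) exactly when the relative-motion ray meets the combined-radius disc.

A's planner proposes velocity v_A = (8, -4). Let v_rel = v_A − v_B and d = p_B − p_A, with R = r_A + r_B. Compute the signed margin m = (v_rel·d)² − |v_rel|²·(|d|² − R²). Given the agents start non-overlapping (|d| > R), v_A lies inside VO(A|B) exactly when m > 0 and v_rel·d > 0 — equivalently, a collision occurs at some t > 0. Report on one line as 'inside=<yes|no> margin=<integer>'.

d = (6, -16),  |d|² = 292;  R = 8+5 = 13,  c = 292−13² = 123
v_rel = (11, -5),  |v_rel|² = 146;  v_rel·d = (11)·(6) + (-5)·(-16) = 146
146·t² − 292·t + 123 = 0  ⇒  m = 146² − 146·123 = 3358
m = 3358 > 0,  v_rel·d = 146 > 0  ⇒  inside

inside=yes margin=3358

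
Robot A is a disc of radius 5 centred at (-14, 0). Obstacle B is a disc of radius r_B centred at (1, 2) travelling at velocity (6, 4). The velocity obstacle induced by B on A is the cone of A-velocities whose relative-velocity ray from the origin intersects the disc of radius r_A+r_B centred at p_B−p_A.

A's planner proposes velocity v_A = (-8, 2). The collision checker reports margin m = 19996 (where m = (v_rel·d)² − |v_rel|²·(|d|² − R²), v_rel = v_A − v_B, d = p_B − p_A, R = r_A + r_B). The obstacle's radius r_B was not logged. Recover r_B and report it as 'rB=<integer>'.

m = 19996
d = (15, 2);  v_rel = (-14, -2),  |v_rel|² = 200
v_rel×d = (-14)·(2) − (-2)·(15) = 2
since m = R²·200 − 2²:  R² = (4 + 19996) / 200 = 100
R = √100 = 10  ⇒  r_B = 10 − 5 = 5

rB=5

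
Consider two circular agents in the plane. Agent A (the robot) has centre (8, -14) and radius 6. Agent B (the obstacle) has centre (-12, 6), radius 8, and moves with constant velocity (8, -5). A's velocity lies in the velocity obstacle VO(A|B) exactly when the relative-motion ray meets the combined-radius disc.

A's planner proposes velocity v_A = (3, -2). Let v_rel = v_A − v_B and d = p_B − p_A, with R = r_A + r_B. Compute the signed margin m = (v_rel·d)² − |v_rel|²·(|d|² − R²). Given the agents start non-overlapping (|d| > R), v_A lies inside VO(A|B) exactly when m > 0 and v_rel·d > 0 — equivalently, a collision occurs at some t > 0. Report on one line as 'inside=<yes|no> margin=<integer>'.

d = (-20, 20),  |d|² = 800;  R = 6+8 = 14,  c = 800−14² = 604
v_rel = (-5, 3),  |v_rel|² = 34;  v_rel·d = (-5)·(-20) + (3)·(20) = 160
34·t² − 320·t + 604 = 0  ⇒  m = 160² − 34·604 = 5064
m = 5064 > 0,  v_rel·d = 160 > 0  ⇒  inside

inside=yes margin=5064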